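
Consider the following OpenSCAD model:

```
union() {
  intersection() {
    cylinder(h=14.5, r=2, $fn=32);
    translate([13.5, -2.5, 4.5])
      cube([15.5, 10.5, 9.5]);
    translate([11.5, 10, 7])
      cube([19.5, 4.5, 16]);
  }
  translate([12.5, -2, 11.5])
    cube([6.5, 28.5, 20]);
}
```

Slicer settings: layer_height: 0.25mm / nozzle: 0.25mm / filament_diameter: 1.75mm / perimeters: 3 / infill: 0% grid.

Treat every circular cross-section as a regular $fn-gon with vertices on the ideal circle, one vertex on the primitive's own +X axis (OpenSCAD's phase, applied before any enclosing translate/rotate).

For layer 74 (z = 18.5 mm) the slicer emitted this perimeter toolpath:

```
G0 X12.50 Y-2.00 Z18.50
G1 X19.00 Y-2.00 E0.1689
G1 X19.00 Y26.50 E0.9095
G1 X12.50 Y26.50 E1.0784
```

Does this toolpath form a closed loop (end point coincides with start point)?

Start point (G0): (12.50, -2.00). End point (last G1): the path does not return to the start — open.

no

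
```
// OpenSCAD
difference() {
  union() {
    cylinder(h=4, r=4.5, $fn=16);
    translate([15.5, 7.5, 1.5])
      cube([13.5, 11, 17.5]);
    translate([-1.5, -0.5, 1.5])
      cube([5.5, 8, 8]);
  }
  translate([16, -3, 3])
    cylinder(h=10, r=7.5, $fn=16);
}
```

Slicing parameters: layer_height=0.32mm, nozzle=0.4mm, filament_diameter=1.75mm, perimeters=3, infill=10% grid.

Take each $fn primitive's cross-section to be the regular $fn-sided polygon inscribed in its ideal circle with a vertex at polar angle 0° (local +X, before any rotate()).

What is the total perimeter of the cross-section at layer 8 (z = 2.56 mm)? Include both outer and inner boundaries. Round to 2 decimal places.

At z = 2.56 mm: the cylinder: section is a regular 16-gon, circumradius r=4.5 (perimeter = 2·16·4.500·sin(180°/16) = 28.09 mm); the cube at (15.5, 7.5) is present — its section is the full 13.5×11 rectangle (perimeter 49.00 mm); the 5.5×8 cube at (-1.5, -0.5) contributes its full rectangle (perimeter 27.00 mm); Merging all regions: the regions partially overlap (shared area 24.19 mm²), so the edge portions inside another operand are dropped and the merged outline is re-measured after clipping — boundary = 84.92 mm; the cylinder at (16, -3) is absent (z outside [3, 13]); Taking the first minus the rest: none of the subtracted shapes is present at this height, so the result so far is unchanged — boundary = 84.92 mm. Overall, the cross-section has 2 separate islands. Total boundary length (outer) = 84.92 mm.

84.92 mm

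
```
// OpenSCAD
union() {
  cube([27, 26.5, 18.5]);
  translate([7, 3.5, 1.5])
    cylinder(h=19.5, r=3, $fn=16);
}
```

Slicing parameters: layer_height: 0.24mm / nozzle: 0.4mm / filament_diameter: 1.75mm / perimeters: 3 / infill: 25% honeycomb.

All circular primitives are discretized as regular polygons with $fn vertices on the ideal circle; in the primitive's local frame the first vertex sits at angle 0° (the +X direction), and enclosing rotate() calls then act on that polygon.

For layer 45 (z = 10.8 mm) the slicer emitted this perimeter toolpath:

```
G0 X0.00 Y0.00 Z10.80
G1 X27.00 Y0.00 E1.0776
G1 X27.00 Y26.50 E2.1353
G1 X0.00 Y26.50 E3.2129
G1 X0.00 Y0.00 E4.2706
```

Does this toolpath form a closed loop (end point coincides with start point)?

yes

Start point (G0): (0.00, 0.00). End point (last G1): the path returns to the start — closed.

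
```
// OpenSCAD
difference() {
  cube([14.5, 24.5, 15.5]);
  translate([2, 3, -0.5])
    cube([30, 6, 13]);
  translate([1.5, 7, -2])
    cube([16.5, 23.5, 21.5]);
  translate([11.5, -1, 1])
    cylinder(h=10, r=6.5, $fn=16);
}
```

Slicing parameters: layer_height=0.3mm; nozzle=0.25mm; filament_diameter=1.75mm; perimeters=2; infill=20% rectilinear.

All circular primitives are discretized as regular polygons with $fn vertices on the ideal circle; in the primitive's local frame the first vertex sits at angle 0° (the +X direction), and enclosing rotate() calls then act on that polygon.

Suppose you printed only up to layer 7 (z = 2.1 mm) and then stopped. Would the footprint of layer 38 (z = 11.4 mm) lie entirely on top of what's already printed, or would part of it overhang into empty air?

Compare the two slices. At z = 2.1: the cube is present — its section is the full 14.5×24.5 rectangle (area 355.25 mm²); the cube at (2, 3) (footprint 30×6) is included at this height (area 180.00 mm²); the cube at (1.5, 7) (footprint 16.5×23.5) is included at this height (area 387.75 mm²); the r=6.5 cylinder at (11.5, -1) contributes a regular 16-gon of circumradius 6.5 (area = (16/2)·6.500²·sin(360°/16) = 129.35 mm²); After the difference (first − rest): starting from the 14.5×24.5 cube (355.25 mm²), the 30×6 cube at (2, 3) partially overlaps it — only the 75.00 mm² overlap (of its 180.00 mm²) is removed, clipping the outline; the 16.5×23.5 cube at (1.5, 7) partially overlaps it — only the 202.50 mm² overlap (of its 387.75 mm²) is removed, clipping the outline; the r=6.5 cylinder at (11.5, -1) partially overlaps it — only the 26.47 mm² overlap (of its 129.35 mm²) is removed, clipping the outline — area = 51.28 mm². At z = 11.4: the cube (footprint 14.5×24.5) is included at this height (area 355.25 mm²); the cube at (2, 3) (footprint 30×6) is included at this height (area 180.00 mm²); the 16.5×23.5 cube at (1.5, 7) contributes its full rectangle (area 387.75 mm²); the cylinder at (11.5, -1) does not reach this height (z outside [1, 11]); After the difference (first − rest): starting from the 14.5×24.5 cube (355.25 mm²), the 30×6 cube at (2, 3) partially overlaps it — only the 75.00 mm² overlap (of its 180.00 mm²) is removed, clipping the outline; the 16.5×23.5 cube at (1.5, 7) partially overlaps it — only the 202.50 mm² overlap (of its 387.75 mm²) is removed, clipping the outline — area = 77.75 mm². Checking containment: at z = 11.4 the cross-section extends beyond the z = 2.1 cross-section by about 26.47 mm².

part overhangs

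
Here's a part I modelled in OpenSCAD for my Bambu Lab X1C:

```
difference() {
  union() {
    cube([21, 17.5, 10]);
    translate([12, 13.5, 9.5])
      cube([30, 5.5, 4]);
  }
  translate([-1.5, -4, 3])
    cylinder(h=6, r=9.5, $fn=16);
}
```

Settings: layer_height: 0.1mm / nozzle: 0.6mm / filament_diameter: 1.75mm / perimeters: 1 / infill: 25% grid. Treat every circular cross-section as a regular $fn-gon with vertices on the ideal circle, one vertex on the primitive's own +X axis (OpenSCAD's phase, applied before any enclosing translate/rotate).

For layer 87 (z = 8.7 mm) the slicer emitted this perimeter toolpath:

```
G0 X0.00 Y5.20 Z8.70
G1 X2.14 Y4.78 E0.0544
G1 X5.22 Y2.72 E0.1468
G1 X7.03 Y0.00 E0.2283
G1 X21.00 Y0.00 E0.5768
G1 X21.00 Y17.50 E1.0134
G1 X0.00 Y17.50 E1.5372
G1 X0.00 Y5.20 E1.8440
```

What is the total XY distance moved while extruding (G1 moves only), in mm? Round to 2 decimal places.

73.92 mm

Sum the Euclidean lengths of each G1 segment: total = 73.92 mm.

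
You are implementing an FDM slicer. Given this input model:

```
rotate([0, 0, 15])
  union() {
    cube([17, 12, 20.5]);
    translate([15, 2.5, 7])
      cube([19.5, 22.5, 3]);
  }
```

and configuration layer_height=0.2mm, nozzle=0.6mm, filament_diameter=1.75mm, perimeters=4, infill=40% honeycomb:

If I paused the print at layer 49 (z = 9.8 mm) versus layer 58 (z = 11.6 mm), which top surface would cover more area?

Layer 49 (z = 9.8): the 17×12 cube contributes its full rectangle (area 204.00 mm²); the cube at (15, 2.5) (footprint 19.5×22.5) is included at this height (area 438.75 mm²); Merging all regions: the regions partially overlap — summed areas 642.75 mm² minus the doubly-counted overlap 19.00 mm² gives 623.75 mm² — area = 623.75 mm²; (whole slice rotated 15° about Z — lengths, areas and connectivity unchanged). So its area = 623.75 mm². Layer 58 (z = 11.6): the cube is present — its section is the full 17×12 rectangle (area 204.00 mm²); the cube at (15, 2.5) does not reach this height (z outside [7, 10]); Taking the union: only the 17×12 cube is present, so the union is just that shape — area = 204.00 mm²; (whole slice rotated 15° about Z — lengths, areas and connectivity unchanged). So its area = 204.00 mm². Layer 49 is larger (623.75 vs 204.00 mm²).

layer 49 (z = 9.8 mm)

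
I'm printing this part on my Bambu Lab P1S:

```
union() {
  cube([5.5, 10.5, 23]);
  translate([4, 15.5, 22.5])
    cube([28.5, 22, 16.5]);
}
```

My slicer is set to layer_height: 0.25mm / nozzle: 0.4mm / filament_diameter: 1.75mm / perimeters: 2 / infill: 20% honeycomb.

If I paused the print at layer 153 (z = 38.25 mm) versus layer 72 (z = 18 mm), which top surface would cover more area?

Layer 153 (z = 38.25): the cube is not intersected at this z (z outside [0, 23]); the cube at (4, 15.5) is present — its section is the full 28.5×22 rectangle (area 627.00 mm²); Combining (union): only the 28.5×22 cube at (4, 15.5) is present, so the union is just that shape — area = 627.00 mm². So its area = 627.00 mm². Layer 72 (z = 18): the cube is present — its section is the full 5.5×10.5 rectangle (area 57.75 mm²); the cube at (4, 15.5) is not intersected at this z (z outside [22.5, 39]); Combining (union): only the 5.5×10.5 cube is present, so the union is just that shape — area = 57.75 mm². So its area = 57.75 mm². Layer 153 is larger (627.00 vs 57.75 mm²).

layer 153 (z = 38.25 mm)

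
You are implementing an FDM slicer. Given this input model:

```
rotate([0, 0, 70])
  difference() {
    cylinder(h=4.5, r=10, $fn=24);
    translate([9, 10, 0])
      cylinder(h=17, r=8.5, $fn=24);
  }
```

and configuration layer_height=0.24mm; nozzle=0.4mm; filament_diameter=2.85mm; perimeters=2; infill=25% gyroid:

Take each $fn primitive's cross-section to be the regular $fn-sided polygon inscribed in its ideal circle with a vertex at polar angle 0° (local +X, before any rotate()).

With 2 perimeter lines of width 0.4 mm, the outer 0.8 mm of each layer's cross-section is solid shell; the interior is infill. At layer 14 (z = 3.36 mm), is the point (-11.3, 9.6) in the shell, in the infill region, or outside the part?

outside

At z = 3.36 mm: the cylinder: section is a regular 24-gon, circumradius r=10; the cylinder at (9, 10): section is a regular 24-gon, circumradius r=8.5; Subtracting the remaining from the first: starting from the r=10 cylinder, the r=8.5 cylinder at (9, 10) partially overlaps it — only the 42.37 mm² overlap (of its 224.40 mm²) is removed, clipping the outline — 1 connected region; (rotated 70° about Z; rotation is an isometry so areas/perimeters/island counts are preserved). Overall, the cross-section is a single solid region. Undo the 70° rotation: the query point maps to (5.156, 13.902) in the un-rotated model frame. The nearest boundary edge runs (0.00, 10.00)→(0.51, 9.93); distance from the point to it = 6.11 mm. The point is not inside any of the regions above, so it lies outside the cross-section (6.11 mm from the nearest boundary).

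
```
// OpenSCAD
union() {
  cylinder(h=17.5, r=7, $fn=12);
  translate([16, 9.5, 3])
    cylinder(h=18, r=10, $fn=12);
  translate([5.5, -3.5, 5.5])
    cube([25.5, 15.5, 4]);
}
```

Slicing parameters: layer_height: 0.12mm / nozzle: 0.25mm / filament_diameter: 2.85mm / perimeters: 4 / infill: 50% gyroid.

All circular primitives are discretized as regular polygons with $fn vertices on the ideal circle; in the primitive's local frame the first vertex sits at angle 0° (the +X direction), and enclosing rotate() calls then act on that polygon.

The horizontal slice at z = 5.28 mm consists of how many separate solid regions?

At z = 5.28 mm: the r=7 cylinder contributes a regular 12-gon of circumradius 7; the r=10 cylinder at (16, 9.5) contributes a regular 12-gon of circumradius 10; the cube at (5.5, -3.5) does not reach this height (z outside [5.5, 9.5]); Merging all regions: the 2 present regions are separate (no shared area or edge), so areas and boundary lengths simply add and each stays a separate island — 2 connected regions. The result has 2 disconnected regions.

2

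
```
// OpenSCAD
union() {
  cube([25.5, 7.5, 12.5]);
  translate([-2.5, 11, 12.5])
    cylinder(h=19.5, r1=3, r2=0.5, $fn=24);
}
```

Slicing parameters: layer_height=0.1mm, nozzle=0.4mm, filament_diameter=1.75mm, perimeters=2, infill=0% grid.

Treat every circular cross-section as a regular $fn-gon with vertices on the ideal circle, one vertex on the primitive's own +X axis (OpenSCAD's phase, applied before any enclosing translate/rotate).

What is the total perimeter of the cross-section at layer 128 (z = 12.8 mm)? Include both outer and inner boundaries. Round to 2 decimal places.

At z = 12.8 mm: the cube does not reach this height (z outside [0, 12.5]); the cone at (-2.5, 11) contributes a regular 24-gon of circumradius 2.962 (interpolated between r1=3 and r2=0.5 at t=0.015) (perimeter = 2·24·2.962·sin(180°/24) = 18.55 mm); Merging all regions: only the cone at (-2.5, 11) is present, so the union is just that shape — boundary = 18.55 mm. Overall, the cross-section is a single solid region. Total boundary length (outer) = 18.55 mm.

18.55 mm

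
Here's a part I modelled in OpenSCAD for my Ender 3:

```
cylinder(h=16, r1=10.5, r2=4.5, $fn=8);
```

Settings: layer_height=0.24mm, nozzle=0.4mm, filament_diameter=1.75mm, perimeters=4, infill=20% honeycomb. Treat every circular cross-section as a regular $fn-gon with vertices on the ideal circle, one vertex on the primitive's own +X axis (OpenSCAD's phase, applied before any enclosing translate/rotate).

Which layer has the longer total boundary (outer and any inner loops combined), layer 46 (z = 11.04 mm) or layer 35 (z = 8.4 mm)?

Layer 46 (z = 11.04): the cone: at t=0.690 of its height the radius interpolates to r₁+(r₂−r₁)t = 6.360, giving a regular 8-gon of that circumradius (perimeter = 2·8·6.360·sin(180°/8) = 38.94 mm). So its perimeter = 38.94 mm. Layer 35 (z = 8.4): the cone: at t=0.525 of its height the radius interpolates to r₁+(r₂−r₁)t = 7.350, giving a regular 8-gon of that circumradius (perimeter = 2·8·7.350·sin(180°/8) = 45.00 mm). So its perimeter = 45.00 mm. Layer 35 is larger (45.00 vs 38.94 mm).

layer 35 (z = 8.4 mm)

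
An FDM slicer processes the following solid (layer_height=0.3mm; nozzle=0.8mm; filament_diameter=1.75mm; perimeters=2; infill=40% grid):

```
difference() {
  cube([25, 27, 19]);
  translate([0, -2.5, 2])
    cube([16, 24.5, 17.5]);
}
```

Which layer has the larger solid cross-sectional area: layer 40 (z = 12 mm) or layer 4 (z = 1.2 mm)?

layer 4 (z = 1.2 mm)

Layer 40 (z = 12): the cube (footprint 25×27) is included at this height (area 675.00 mm²); the 16×24.5 cube at (0, -2.5) contributes its full rectangle (area 392.00 mm²); After the difference (first − rest): starting from the 25×27 cube (675.00 mm²), the 16×24.5 cube at (0, -2.5) partially overlaps it — only the 352.00 mm² overlap (of its 392.00 mm²) is removed, clipping the outline — area = 323.00 mm². So its area = 323.00 mm². Layer 4 (z = 1.2): the cube is present — its section is the full 25×27 rectangle (area 675.00 mm²); the cube at (0, -2.5) does not reach this height (z outside [2, 19.5]); After the difference (first − rest): none of the subtracted shapes is present at this height, so the 25×27 cube is unchanged — area = 675.00 mm². So its area = 675.00 mm². Layer 4 is larger (675.00 vs 323.00 mm²).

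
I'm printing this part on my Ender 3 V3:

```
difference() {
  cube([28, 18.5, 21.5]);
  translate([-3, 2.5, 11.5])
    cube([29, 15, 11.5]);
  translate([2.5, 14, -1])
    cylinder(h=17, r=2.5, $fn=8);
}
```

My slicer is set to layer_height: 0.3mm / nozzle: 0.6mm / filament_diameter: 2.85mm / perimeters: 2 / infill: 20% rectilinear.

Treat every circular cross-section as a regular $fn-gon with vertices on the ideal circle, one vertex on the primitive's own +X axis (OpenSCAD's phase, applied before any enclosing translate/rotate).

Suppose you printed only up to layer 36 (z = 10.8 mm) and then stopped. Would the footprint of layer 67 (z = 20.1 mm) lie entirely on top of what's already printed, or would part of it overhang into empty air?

Compare the two slices. At z = 10.8: the cube (footprint 28×18.5) is included at this height (area 518.00 mm²); the cube at (-3, 2.5) is not intersected at this z (z outside [11.5, 23]); the r=2.5 cylinder at (2.5, 14) gives a regular 8-gon of circumradius 2.5 (constant along its height) (area = (8/2)·2.500²·sin(360°/8) = 17.68 mm²); Taking the first minus the rest: starting from the 28×18.5 cube (518.00 mm²), the r=2.5 cylinder at (2.5, 14) lies inside it touching the edge (removes its full 17.68 mm²) — area = 500.32 mm². At z = 20.1: the 28×18.5 cube contributes its full rectangle (area 518.00 mm²); the cube at (-3, 2.5) is present — its section is the full 29×15 rectangle (area 435.00 mm²); the cylinder at (2.5, 14) is not intersected at this z (z outside [-1, 16]); After the difference (first − rest): starting from the 28×18.5 cube (518.00 mm²), the 29×15 cube at (-3, 2.5) partially overlaps it — only the 390.00 mm² overlap (of its 435.00 mm²) is removed, clipping the outline — area = 128.00 mm². Checking containment: the cross-section at z = 20.1 is a subset of the cross-section at z = 10.8.

entirely on top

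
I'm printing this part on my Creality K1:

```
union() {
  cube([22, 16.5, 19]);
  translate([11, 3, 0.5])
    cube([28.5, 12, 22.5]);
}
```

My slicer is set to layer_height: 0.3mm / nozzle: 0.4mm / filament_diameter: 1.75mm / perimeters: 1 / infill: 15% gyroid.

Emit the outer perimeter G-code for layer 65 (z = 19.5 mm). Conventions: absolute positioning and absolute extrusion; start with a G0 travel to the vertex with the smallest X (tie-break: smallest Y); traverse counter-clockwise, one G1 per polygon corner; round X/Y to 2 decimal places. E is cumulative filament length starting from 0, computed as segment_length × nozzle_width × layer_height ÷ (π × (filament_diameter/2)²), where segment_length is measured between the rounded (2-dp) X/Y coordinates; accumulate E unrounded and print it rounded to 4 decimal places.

G0 X11.00 Y3.00 Z19.50
G1 X39.50 Y3.00 E1.4219
G1 X39.50 Y15.00 E2.0206
G1 X11.00 Y15.00 E3.4424
G1 X11.00 Y3.00 E4.0411

At z = 19.5 mm: the cube is absent (z outside [0, 19]); the 28.5×12 cube at (11, 3) contributes its full rectangle; Combining (union): only the 28.5×12 cube at (11, 3) is present, so the union is just that shape — 1 connected region. The outline is a single polygon with 4 vertices. Extrusion per mm of travel: 0.4 × 0.3 / (π × 0.875²) = 0.049890. Accumulating E over each segment gives final E = 4.0411.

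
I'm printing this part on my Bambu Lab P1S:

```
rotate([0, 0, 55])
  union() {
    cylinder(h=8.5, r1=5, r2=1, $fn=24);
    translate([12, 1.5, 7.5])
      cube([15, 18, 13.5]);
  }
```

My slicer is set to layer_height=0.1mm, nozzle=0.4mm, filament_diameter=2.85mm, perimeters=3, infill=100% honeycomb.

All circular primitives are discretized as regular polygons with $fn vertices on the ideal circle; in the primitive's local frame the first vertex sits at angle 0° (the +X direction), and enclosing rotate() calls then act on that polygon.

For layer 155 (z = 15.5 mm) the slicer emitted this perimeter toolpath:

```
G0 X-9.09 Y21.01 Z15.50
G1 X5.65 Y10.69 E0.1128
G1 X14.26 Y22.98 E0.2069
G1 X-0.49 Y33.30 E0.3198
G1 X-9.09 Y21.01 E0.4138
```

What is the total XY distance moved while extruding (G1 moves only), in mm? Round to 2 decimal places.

Sum the Euclidean lengths of each G1 segment: total = 66.00 mm.

66.00 mm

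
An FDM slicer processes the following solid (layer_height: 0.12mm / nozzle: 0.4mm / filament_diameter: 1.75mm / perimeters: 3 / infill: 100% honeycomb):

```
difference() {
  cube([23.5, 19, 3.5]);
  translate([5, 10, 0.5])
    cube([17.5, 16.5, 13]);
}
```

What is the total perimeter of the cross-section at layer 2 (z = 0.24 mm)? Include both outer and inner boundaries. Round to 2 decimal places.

85.00 mm

At z = 0.24 mm: the cube is present — its section is the full 23.5×19 rectangle (perimeter 85.00 mm); the cube at (5, 10) is absent (z outside [0.5, 13.5]); Taking the first minus the rest: none of the subtracted shapes is present at this height, so the 23.5×19 cube is unchanged — boundary = 85.00 mm. Overall, the cross-section is a single solid region. Total boundary length (outer) = 85.00 mm.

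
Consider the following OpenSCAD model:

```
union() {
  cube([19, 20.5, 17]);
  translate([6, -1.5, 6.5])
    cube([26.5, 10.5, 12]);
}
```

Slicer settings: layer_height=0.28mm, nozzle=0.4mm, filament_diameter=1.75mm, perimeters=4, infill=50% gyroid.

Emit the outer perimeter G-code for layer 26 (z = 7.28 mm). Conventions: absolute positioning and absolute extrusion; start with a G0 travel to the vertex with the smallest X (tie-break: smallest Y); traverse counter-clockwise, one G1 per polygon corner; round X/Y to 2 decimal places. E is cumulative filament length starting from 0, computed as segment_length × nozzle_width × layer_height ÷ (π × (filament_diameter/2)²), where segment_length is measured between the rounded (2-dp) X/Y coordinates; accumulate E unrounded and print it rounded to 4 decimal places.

G0 X0.00 Y0.00 Z7.28
G1 X6.00 Y0.00 E0.2794
G1 X6.00 Y-1.50 E0.3492
G1 X32.50 Y-1.50 E1.5832
G1 X32.50 Y9.00 E2.0721
G1 X19.00 Y9.00 E2.7007
G1 X19.00 Y20.50 E3.2362
G1 X0.00 Y20.50 E4.1209
G1 X0.00 Y0.00 E5.0755

At z = 7.28 mm: the cube (footprint 19×20.5) is included at this height; the cube at (6, -1.5) (footprint 26.5×10.5) is included at this height; Combining (union): the regions partially overlap (shared area 117.00 mm²), so overlapping operands fuse into one piece — 1 connected region. The outline is a single polygon with 8 vertices. Extrusion per mm of travel: 0.4 × 0.28 / (π × 0.875²) = 0.046564. Accumulating E over each segment gives final E = 5.0755.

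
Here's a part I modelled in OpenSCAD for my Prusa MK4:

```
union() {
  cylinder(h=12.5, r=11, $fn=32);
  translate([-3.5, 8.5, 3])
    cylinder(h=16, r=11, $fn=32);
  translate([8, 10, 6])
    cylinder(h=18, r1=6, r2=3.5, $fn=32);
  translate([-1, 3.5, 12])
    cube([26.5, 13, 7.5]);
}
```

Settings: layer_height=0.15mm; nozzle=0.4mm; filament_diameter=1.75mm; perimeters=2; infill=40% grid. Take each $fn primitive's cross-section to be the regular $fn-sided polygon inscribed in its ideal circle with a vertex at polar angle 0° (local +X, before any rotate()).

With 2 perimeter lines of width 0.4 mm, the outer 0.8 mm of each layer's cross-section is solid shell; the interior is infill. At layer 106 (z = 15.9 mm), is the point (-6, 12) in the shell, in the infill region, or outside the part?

At z = 15.9 mm: the cylinder does not reach this height (z outside [0, 12.5]); the r=11 cylinder at (-3.5, 8.5) contributes a regular 32-gon of circumradius 11; the cone at (8, 10) (r1=6→r2=3.5) has section circumradius 4.625 here — a regular 32-gon; the cube at (-1, 3.5) is present — its section is the full 26.5×13 rectangle; Merging all regions: the regions partially overlap (shared area 166.29 mm²), so overlapping operands fuse into one piece — 1 connected region. Overall, the cross-section is a single solid region. The nearest boundary edge runs (-11.28, 16.28)→(-9.61, 17.65); distance from the point to it = 6.66 mm. The point is inside the cross-section and 6.66 mm from the nearest boundary — more than the 0.8 mm shell width (2 × 0.4), so it's in the infill interior.

infill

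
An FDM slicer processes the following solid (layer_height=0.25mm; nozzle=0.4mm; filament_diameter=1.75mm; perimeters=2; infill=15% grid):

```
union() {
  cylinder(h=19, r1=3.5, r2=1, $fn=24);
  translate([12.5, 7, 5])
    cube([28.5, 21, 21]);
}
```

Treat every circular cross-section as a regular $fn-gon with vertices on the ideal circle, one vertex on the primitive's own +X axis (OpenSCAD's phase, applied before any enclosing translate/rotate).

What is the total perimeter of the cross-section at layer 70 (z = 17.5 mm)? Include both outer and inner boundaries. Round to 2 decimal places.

At z = 17.5 mm: the cone (r1=3.5→r2=1) has section circumradius 1.197 here — a regular 24-gon (perimeter = 2·24·1.197·sin(180°/24) = 7.50 mm); the cube at (12.5, 7) (footprint 28.5×21) is included at this height (perimeter 99.00 mm); Taking the union: the 2 present regions are separate (no shared area or edge), so areas and boundary lengths simply add and each stays a separate island — boundary = 106.50 mm. Overall, the cross-section has 2 separate islands. Total boundary length (outer) = 106.50 mm.

106.50 mm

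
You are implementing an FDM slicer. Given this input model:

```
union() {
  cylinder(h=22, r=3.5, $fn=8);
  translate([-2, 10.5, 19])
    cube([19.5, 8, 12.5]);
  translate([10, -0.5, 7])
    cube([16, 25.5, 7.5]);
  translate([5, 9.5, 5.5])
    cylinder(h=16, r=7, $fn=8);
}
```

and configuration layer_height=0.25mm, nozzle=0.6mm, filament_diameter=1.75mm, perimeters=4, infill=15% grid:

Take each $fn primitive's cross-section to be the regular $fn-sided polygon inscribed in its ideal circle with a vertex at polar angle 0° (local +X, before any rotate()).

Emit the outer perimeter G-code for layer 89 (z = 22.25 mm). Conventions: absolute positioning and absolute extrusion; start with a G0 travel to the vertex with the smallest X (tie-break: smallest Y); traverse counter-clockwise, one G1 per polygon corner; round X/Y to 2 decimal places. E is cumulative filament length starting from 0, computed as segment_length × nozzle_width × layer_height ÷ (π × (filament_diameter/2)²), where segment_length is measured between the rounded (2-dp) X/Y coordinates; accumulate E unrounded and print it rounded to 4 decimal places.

At z = 22.25 mm: the cylinder does not reach this height (z outside [0, 22]); the cube at (-2, 10.5) is present — its section is the full 19.5×8 rectangle; the cube at (10, -0.5) is not intersected at this z (z outside [7, 14.5]); the cylinder at (5, 9.5) is not intersected at this z (z outside [5.5, 21.5]); Combining (union): only the 19.5×8 cube at (-2, 10.5) is present, so the union is just that shape — 1 connected region. The outline is a single polygon with 4 vertices. Extrusion per mm of travel: 0.6 × 0.25 / (π × 0.875²) = 0.062363. Accumulating E over each segment gives final E = 3.4300.

G0 X-2.00 Y10.50 Z22.25
G1 X17.50 Y10.50 E1.2161
G1 X17.50 Y18.50 E1.7150
G1 X-2.00 Y18.50 E2.9310
G1 X-2.00 Y10.50 E3.4300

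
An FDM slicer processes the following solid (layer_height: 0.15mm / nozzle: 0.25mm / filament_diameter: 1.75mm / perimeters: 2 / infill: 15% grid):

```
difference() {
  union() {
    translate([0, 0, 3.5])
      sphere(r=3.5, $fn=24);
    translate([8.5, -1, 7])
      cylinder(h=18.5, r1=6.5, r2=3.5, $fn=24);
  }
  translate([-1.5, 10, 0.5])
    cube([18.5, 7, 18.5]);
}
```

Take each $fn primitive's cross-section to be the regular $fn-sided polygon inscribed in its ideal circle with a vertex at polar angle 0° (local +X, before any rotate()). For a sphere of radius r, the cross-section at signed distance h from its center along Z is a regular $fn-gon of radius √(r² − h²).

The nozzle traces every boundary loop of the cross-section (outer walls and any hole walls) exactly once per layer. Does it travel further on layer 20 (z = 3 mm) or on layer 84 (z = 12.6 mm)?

Layer 20 (z = 3): the r=3.5 sphere slices to a regular 24-gon of circumradius 3.464 (√(r²−h²) with h=0.5 from center) (perimeter = 2·24·3.464·sin(180°/24) = 21.70 mm); the cone at (8.5, -1) is absent (z outside [7, 25.5]); Combining (union): only the r=3.5 sphere is present, so the union is just that shape — boundary = 21.70 mm; the 18.5×7 cube at (-1.5, 10) contributes its full rectangle (perimeter 51.00 mm); After the difference (first − rest): starting from that combined region, the 18.5×7 cube at (-1.5, 10) misses the remaining region (no effect) — boundary = 21.70 mm. So its perimeter = 21.70 mm. Layer 84 (z = 12.6): the sphere does not reach this height (|z−center|=9.100 > r=3.5); the cone at (8.5, -1) contributes a regular 24-gon of circumradius 5.592 (interpolated between r1=6.5 and r2=3.5 at t=0.303) (perimeter = 2·24·5.592·sin(180°/24) = 35.03 mm); Combining (union): only the cone at (8.5, -1) is present, so the union is just that shape — boundary = 35.03 mm; the 18.5×7 cube at (-1.5, 10) contributes its full rectangle (perimeter 51.00 mm); After the difference (first − rest): starting from the result so far, the 18.5×7 cube at (-1.5, 10) misses the remaining region (no effect) — boundary = 35.03 mm. So its perimeter = 35.03 mm. Layer 84 is larger (35.03 vs 21.70 mm).

layer 84 (z = 12.6 mm)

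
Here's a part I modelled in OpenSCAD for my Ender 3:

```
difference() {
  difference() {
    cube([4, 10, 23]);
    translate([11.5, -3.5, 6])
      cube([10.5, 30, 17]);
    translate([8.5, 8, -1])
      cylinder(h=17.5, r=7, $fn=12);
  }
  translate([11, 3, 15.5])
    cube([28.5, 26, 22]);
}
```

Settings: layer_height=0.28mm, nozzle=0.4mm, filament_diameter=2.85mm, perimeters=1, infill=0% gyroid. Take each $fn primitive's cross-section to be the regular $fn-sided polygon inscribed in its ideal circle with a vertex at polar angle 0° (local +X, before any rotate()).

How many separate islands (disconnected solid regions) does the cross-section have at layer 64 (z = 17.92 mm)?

1

At z = 17.92 mm: the cube (footprint 4×10) is included at this height; the cube at (11.5, -3.5) is present — its section is the full 10.5×30 rectangle; the cylinder at (8.5, 8) does not reach this height (z outside [-1, 16.5]); After the difference (first − rest): starting from the 4×10 cube, the 10.5×30 cube at (11.5, -3.5) misses the remaining region (no effect) — 1 connected region; the cube at (11, 3) (footprint 28.5×26) is included at this height; Taking the first minus the rest: starting from the result so far, the 28.5×26 cube at (11, 3) misses the remaining region (no effect) — 1 connected region. Overall, the cross-section is a single solid region. Island count = 1.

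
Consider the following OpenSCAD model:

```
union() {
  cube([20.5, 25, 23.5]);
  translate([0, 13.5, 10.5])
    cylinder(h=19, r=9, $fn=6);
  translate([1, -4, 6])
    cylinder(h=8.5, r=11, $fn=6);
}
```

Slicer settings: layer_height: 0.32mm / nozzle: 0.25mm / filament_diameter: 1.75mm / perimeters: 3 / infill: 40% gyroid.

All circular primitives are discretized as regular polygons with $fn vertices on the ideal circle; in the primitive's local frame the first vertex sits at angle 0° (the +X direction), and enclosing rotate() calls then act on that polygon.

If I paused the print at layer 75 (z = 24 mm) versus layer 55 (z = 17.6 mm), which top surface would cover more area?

layer 55 (z = 17.6 mm)

Layer 75 (z = 24): the cube does not reach this height (z outside [0, 23.5]); the r=9 cylinder at (0, 13.5) gives a regular 6-gon of circumradius 9 (constant along its height) (area = (6/2)·9.000²·sin(360°/6) = 210.44 mm²); the cylinder at (1, -4) does not reach this height (z outside [6, 14.5]); Taking the union: only the r=9 cylinder at (0, 13.5) is present, so the union is just that shape — area = 210.44 mm². So its area = 210.44 mm². Layer 55 (z = 17.6): the 20.5×25 cube contributes its full rectangle (area 512.50 mm²); the r=9 cylinder at (0, 13.5) contributes a regular 6-gon of circumradius 9 (area = (6/2)·9.000²·sin(360°/6) = 210.44 mm²); the cylinder at (1, -4) is absent (z outside [6, 14.5]); Taking the union: the regions partially overlap — summed areas 722.94 mm² minus the doubly-counted overlap 105.22 mm² gives 617.72 mm² — area = 617.72 mm². So its area = 617.72 mm². Layer 55 is larger (617.72 vs 210.44 mm²).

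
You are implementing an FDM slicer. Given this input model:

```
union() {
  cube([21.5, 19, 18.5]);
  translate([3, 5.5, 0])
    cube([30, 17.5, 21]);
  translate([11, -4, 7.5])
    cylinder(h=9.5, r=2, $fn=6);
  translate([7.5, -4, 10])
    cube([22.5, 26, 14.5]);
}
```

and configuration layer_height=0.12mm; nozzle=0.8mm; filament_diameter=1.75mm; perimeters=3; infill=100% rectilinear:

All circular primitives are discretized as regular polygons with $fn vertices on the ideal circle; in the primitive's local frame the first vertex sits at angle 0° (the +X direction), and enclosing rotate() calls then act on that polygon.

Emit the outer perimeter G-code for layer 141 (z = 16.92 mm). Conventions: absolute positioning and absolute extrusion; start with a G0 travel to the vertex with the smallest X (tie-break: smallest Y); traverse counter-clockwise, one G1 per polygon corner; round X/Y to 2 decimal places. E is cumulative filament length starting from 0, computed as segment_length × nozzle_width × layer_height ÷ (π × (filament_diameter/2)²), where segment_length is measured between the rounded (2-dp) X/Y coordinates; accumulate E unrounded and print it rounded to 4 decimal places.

G0 X0.00 Y0.00 Z16.92
G1 X7.50 Y0.00 E0.2993
G1 X7.50 Y-4.00 E0.4590
G1 X9.00 Y-4.00 E0.5189
G1 X10.00 Y-5.73 E0.5986
G1 X12.00 Y-5.73 E0.6784
G1 X13.00 Y-4.00 E0.7582
G1 X30.00 Y-4.00 E1.4367
G1 X30.00 Y5.50 E1.8159
G1 X33.00 Y5.50 E1.9356
G1 X33.00 Y23.00 E2.6341
G1 X3.00 Y23.00 E3.8314
G1 X3.00 Y19.00 E3.9911
G1 X0.00 Y19.00 E4.1108
G1 X0.00 Y0.00 E4.8691

At z = 16.92 mm: the cube (footprint 21.5×19) is included at this height; the cube at (3, 5.5) (footprint 30×17.5) is included at this height; the r=2 cylinder at (11, -4) gives a regular 6-gon of circumradius 2 (constant along its height); the cube at (7.5, -4) is present — its section is the full 22.5×26 rectangle; Merging all regions: the regions partially overlap (shared area 703.20 mm²), so overlapping operands fuse into one piece — 1 connected region. The outline is a single polygon with 14 vertices. Extrusion per mm of travel: 0.8 × 0.12 / (π × 0.875²) = 0.039912. Accumulating E over each segment gives final E = 4.8691.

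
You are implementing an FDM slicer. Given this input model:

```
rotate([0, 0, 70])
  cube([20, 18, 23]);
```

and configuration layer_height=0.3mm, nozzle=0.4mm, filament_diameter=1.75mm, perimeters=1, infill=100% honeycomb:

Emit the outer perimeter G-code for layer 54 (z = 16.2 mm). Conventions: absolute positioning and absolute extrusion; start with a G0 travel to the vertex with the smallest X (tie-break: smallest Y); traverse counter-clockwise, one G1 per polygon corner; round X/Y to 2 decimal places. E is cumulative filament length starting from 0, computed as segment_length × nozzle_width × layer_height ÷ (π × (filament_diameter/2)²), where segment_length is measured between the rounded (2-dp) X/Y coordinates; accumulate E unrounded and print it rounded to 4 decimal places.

G0 X-16.91 Y6.16 Z16.20
G1 X0.00 Y0.00 E0.8979
G1 X6.84 Y18.79 E1.8955
G1 X-10.07 Y24.95 E2.7934
G1 X-16.91 Y6.16 E3.7910

At z = 16.2 mm: the cube is present — its section is the full 20×18 rectangle; (whole slice rotated 70° about Z — lengths, areas and connectivity unchanged). The outline is a single polygon with 4 vertices. Extrusion per mm of travel: 0.4 × 0.3 / (π × 0.875²) = 0.049890. Accumulating E over each segment gives final E = 3.7910.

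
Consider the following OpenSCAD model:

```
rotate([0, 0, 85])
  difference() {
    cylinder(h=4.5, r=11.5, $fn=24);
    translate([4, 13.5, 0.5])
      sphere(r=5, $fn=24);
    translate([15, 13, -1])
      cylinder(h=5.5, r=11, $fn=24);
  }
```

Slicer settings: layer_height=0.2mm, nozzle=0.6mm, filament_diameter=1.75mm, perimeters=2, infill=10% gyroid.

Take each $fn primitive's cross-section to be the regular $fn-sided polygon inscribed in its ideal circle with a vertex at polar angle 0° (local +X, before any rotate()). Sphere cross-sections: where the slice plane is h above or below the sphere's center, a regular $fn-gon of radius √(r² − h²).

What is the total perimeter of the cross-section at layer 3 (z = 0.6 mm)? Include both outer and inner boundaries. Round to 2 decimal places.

At z = 0.6 mm: the r=11.5 cylinder contributes a regular 24-gon of circumradius 11.5 (perimeter = 2·24·11.500·sin(180°/24) = 72.05 mm); the r=5 sphere at (4, 13.5) slices to a regular 24-gon of circumradius 4.999 (√(r²−h²) with h=0.1 from center) (perimeter = 2·24·4.999·sin(180°/24) = 31.32 mm); the cylinder at (15, 13): section is a regular 24-gon, circumradius r=11 (perimeter = 2·24·11.000·sin(180°/24) = 68.92 mm); Taking the first minus the rest: starting from the r=11.5 cylinder, the r=5 sphere at (4, 13.5) partially overlaps it — only the 11.98 mm² overlap (of its 77.61 mm²) is removed, clipping the outline; the r=11 cylinder at (15, 13) partially overlaps it — only the 15.38 mm² overlap (of its 375.81 mm²) is removed, clipping the outline — boundary = 71.78 mm; (rotated 85° about Z; rotation is an isometry so areas/perimeters/island counts are preserved). Overall, the cross-section is a single solid region. Total boundary length (outer) = 71.78 mm.

71.78 mm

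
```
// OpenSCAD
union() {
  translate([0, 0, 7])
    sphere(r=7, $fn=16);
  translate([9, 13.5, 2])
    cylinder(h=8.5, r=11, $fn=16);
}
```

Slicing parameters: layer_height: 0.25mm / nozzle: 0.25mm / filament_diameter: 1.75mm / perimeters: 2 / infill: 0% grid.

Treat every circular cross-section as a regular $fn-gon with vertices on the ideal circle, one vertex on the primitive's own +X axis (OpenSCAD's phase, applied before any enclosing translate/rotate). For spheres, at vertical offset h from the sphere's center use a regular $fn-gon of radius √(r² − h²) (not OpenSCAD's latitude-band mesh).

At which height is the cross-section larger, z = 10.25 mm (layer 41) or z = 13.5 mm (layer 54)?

layer 41 (z = 10.25 mm)

Layer 41 (z = 10.25): the r=7 sphere slices to a regular 16-gon of circumradius 6.200 (√(r²−h²) with h=3.25 from center) (area = (16/2)·6.200²·sin(360°/16) = 117.68 mm²); the r=11 cylinder at (9, 13.5) gives a regular 16-gon of circumradius 11 (constant along its height) (area = (16/2)·11.000²·sin(360°/16) = 370.44 mm²); Taking the union: the regions partially overlap — summed areas 488.11 mm² minus the doubly-counted overlap 2.48 mm² gives 485.63 mm² — area = 485.63 mm². So its area = 485.63 mm². Layer 54 (z = 13.5): the sphere: section is a regular 16-gon, circumradius = √(r²−h²) = √(7²−6.5²) = 2.598 (area = (16/2)·2.598²·sin(360°/16) = 20.66 mm²); the cylinder at (9, 13.5) is absent (z outside [2, 10.5]); Combining (union): only the r=7 sphere is present, so the union is just that shape — area = 20.66 mm². So its area = 20.66 mm². Layer 41 is larger (485.63 vs 20.66 mm²).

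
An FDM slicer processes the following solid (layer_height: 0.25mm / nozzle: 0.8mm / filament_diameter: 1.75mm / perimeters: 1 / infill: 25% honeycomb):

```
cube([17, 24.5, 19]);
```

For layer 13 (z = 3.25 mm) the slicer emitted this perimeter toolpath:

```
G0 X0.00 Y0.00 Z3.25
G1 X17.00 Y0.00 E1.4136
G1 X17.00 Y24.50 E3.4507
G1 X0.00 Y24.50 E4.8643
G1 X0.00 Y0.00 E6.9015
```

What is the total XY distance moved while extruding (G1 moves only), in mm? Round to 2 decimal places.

83.00 mm

Sum the Euclidean lengths of each G1 segment: total = 83.00 mm.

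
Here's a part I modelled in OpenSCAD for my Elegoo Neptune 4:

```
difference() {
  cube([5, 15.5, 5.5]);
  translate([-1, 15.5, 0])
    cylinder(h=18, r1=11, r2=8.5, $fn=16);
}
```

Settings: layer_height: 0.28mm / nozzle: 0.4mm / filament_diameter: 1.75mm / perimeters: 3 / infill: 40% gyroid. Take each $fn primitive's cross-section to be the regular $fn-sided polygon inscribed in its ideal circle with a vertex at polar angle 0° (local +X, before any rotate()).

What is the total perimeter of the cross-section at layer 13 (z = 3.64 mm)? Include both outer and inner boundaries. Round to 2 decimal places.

At z = 3.64 mm: the cube (footprint 5×15.5) is included at this height (perimeter 41.00 mm); the cone at (-1, 15.5) (r1=11→r2=8.5) has section circumradius 10.494 here — a regular 16-gon (perimeter = 2·16·10.494·sin(180°/16) = 65.52 mm); After the difference (first − rest): starting from the 5×15.5 cube, the cone at (-1, 15.5) partially overlaps it — only the 48.07 mm² overlap (of its 337.17 mm²) is removed, clipping the outline — boundary = 22.80 mm. Overall, the cross-section is a single solid region. Total boundary length (outer) = 22.80 mm.

22.80 mm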